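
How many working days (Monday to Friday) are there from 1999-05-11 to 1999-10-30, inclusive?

1999-05-11 is a Tuesday.
That's 173 days from start to end, counting both.
173 = 7 × 24 + 5, so there are 24 full weeks plus 5 extra days.
Each full week contributes 5 weekdays (Mon–Fri): 24 × 5 = 120.
The 5 extra days are Tue, Wed, Thu, Fri, Sat — 4 of them qualify.
Total: 120 + 4 = 124.

124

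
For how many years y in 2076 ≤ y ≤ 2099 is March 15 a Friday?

3

Day of week of March 15 in each year:
2076: Sun, 2077: Mon, 2078: Tue, 2079: Wed, 2080: Fri ✓, 2081: Sat, 2082: Sun, 2083: Mon, 2084: Wed, 2085: Thu, 2086: Fri ✓, 2087: Sat, 2088: Mon, 2089: Tue, 2090: Wed, 2091: Thu, 2092: Sat, 2093: Sun, 2094: Mon, 2095: Tue, 2096: Thu, 2097: Fri ✓, 2098: Sat, 2099: Sun
Fridays: 2080, 2086, 2097.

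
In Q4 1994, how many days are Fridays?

13

1 October 1994 is a Saturday.
The range spans 92 days (inclusive of both endpoints).
92 = 7 × 13 + 1, so there are 13 full weeks plus 1 extra day.
Each full week contributes one Friday: 13 so far.
The 1 extra day is Sat — none qualify.
Total: 13 + 0 = 13.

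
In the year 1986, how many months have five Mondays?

A month has five Mondays exactly when Monday falls within its first (length − 28) days.
Jan: 31 days, starts Wed → 5 of Wed, Thu, Fri
Feb: 28 days, starts Sat → 5 of (none)
Mar: 31 days, starts Sat → 5 of Sat, Sun, Mon ✓
Apr: 30 days, starts Tue → 5 of Tue, Wed
May: 31 days, starts Thu → 5 of Thu, Fri, Sat
Jun: 30 days, starts Sun → 5 of Sun, Mon ✓
Jul: 31 days, starts Tue → 5 of Tue, Wed, Thu
Aug: 31 days, starts Fri → 5 of Fri, Sat, Sun
Sep: 30 days, starts Mon → 5 of Mon, Tue ✓
Oct: 31 days, starts Wed → 5 of Wed, Thu, Fri
Nov: 30 days, starts Sat → 5 of Sat, Sun
Dec: 31 days, starts Mon → 5 of Mon, Tue, Wed ✓
Months with five Mondays: Mar, Jun, Sep, Dec.

4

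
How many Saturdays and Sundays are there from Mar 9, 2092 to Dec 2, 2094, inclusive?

Mar 9, 2092 is a Sunday.
From Mar 9, 2092 to Dec 2, 2094 is 999 days inclusive.
999 = 7 × 142 + 5, so there are 142 full weeks plus 5 extra days.
Each full week contributes 2 weekend days (Sat, Sun): 142 × 2 = 284.
The 5 extra days are Sunday, Monday, Tuesday, Wednesday, Thursday — 1 of them qualifies.
Total: 284 + 1 = 285.

285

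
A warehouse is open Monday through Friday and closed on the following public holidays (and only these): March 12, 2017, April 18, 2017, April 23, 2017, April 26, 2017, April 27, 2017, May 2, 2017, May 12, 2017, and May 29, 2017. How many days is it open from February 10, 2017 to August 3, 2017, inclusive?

119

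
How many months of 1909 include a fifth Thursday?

A month has five Thursdays exactly when Thursday falls within its first (length − 28) days.
Jan: 31 days, starts Fri → 5 of Fri, Sat, Sun
Feb: 28 days, starts Mon → 5 of (none)
Mar: 31 days, starts Mon → 5 of Mon, Tue, Wed
Apr: 30 days, starts Thu → 5 of Thu, Fri ✓
May: 31 days, starts Sat → 5 of Sat, Sun, Mon
Jun: 30 days, starts Tue → 5 of Tue, Wed
Jul: 31 days, starts Thu → 5 of Thu, Fri, Sat ✓
Aug: 31 days, starts Sun → 5 of Sun, Mon, Tue
Sep: 30 days, starts Wed → 5 of Wed, Thu ✓
Oct: 31 days, starts Fri → 5 of Fri, Sat, Sun
Nov: 30 days, starts Mon → 5 of Mon, Tue
Dec: 31 days, starts Wed → 5 of Wed, Thu, Fri ✓
Months with five Thursdays: Apr, Jul, Sep, Dec.

4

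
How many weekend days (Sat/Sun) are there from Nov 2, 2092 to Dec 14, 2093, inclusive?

117

Nov 2, 2092 is a Sunday.
The range spans 408 days (inclusive of both endpoints).
408 = 7 × 58 + 2, so there are 58 full weeks plus 2 extra days.
Each full week contributes 2 weekend days (Sat, Sun): 58 × 2 = 116.
The 2 extra days are Sunday, Monday — 1 of them qualifies.
Total: 116 + 1 = 117.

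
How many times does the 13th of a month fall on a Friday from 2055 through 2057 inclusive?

4

Friday-the-13ths by year:
2055: Aug
2056: Oct
2057: Apr, Jul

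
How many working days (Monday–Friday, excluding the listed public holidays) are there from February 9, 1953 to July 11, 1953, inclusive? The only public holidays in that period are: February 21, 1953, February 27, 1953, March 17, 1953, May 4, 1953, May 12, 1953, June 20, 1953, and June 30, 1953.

105

February 9, 1953 is a Monday.
The range spans 153 days (inclusive of both endpoints).
153 = 7 × 21 + 6, so there are 21 full weeks plus 6 extra days.
Each full week contributes 5 weekdays (Mon–Fri): 21 × 5 = 105.
The 6 extra days are Mon, Tue, Wed, Thu, Fri, Sat — 5 of them qualify.
Total: 105 + 5 = 110.
Holidays: February 21, 1953 (Sat); February 27, 1953 (Fri); March 17, 1953 (Tue); May 4, 1953 (Mon); May 12, 1953 (Tue); June 20, 1953 (Sat); June 30, 1953 (Tue).
5 of the 7 holidays fall on weekdays; the rest are weekends and were already excluded.
Business days: 110 − 5 = 105.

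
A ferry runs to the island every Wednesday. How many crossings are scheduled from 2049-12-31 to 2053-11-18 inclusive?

202 Wednesdays

2049-12-31 is a Friday.
From 2049-12-31 to 2053-11-18 is 1419 days inclusive.
1419 = 7 × 202 + 5, so there are 202 full weeks plus 5 extra days.
Each full week contributes one Wednesday: 202 so far.
The 5 extra days are Fri, Sat, Sun, Mon, Tue — none qualify.
Total: 202 + 0 = 202.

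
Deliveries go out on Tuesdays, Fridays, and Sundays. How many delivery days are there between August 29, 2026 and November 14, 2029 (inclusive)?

August 29, 2026 is a Saturday.
The range spans 1174 days (inclusive of both endpoints).
1174 = 7 × 167 + 5, so there are 167 full weeks plus 5 extra days.
Each full week contributes 3 days from the set (Tue, Fri, Sun): 167 × 3 = 501.
The 5 extra days are Saturday, Sunday, Monday, Tuesday, Wednesday — 2 of them qualify.
Total: 501 + 2 = 503.

503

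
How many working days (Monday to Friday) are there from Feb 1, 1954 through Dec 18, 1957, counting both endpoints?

Feb 1, 1954 is a Monday.
That's 1417 days from start to end, counting both.
1417 = 7 × 202 + 3, so there are 202 full weeks plus 3 extra days.
Each full week contributes 5 weekdays (Mon–Fri): 202 × 5 = 1010.
The 3 extra days are Monday, Tuesday, Wednesday — 3 of them qualify.
Total: 1010 + 3 = 1013.

1013 weekdays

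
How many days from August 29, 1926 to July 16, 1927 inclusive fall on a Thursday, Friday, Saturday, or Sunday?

August 29, 1926 is a Sunday.
The range spans 322 days (inclusive of both endpoints).
322 = 7 × 46, so the span is exactly 46 full weeks.
Each full week contributes 4 days from the set (Thu, Fri, Sat, Sun): 46 × 4 = 184.
Total: 184.

184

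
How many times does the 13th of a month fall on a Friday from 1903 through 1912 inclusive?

Friday-the-13ths by year:
1903: Feb, Mar, Nov
1904: May
1905: Jan, Oct
1906: Apr, Jul
1907: Sep, Dec
1908: Mar, Nov
1909: Aug
1910: May
1911: Jan, Oct
1912: Sep, Dec

18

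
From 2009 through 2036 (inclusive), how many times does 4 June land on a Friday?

4

Day of week of June 4 in each year:
2009: Thu, 2010: Fri ✓, 2011: Sat, 2012: Mon, 2013: Tue, 2014: Wed, 2015: Thu, 2016: Sat, 2017: Sun, 2018: Mon, 2019: Tue, 2020: Thu, 2021: Fri ✓, 2022: Sat, 2023: Sun, 2024: Tue, 2025: Wed, 2026: Thu, 2027: Fri ✓, 2028: Sun, 2029: Mon, 2030: Tue, 2031: Wed, 2032: Fri ✓, 2033: Sat, 2034: Sun, 2035: Mon, 2036: Wed
Fridays: 2010, 2021, 2027, 2032.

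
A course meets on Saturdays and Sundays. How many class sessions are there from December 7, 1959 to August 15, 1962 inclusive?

December 7, 1959 is a Monday.
That's 983 days from start to end, counting both.
983 = 7 × 140 + 3, so there are 140 full weeks plus 3 extra days.
Each full week contributes 2 days from the set (Sat, Sun): 140 × 2 = 280.
The 3 extra days are Monday, Tuesday, Wednesday — none qualify.
Total: 280 + 0 = 280.

280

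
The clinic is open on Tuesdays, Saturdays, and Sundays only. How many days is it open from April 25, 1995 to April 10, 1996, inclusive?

151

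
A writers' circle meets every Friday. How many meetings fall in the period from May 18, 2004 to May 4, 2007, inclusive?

155 Fridays

May 18, 2004 is a Tuesday.
The range spans 1082 days (inclusive of both endpoints).
1082 = 7 × 154 + 4, so there are 154 full weeks plus 4 extra days.
Each full week contributes one Friday: 154 so far.
The 4 extra days are Tue, Wed, Thu, Fri — 1 of them qualifies.
Total: 154 + 1 = 155.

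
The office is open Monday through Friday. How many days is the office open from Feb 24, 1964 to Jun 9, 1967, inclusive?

860 weekdays

Feb 24, 1964 is a Monday.
That's 1202 days from start to end, counting both.
1202 = 7 × 171 + 5, so there are 171 full weeks plus 5 extra days.
Each full week contributes 5 weekdays (Mon–Fri): 171 × 5 = 855.
The 5 extra days are Mon, Tue, Wed, Thu, Fri — 5 of them qualify.
Total: 855 + 5 = 860.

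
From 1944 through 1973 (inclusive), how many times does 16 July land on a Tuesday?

Day of week of July 16 in each year:
1944: Sun, 1945: Mon, 1946: Tue ✓, 1947: Wed, 1948: Fri, 1949: Sat, 1950: Sun, 1951: Mon, 1952: Wed, 1953: Thu, 1954: Fri, 1955: Sat, 1956: Mon, 1957: Tue ✓, 1958: Wed, 1959: Thu, 1960: Sat, 1961: Sun, 1962: Mon, 1963: Tue ✓, 1964: Thu, 1965: Fri, 1966: Sat, 1967: Sun, 1968: Tue ✓, 1969: Wed, 1970: Thu, 1971: Fri, 1972: Sun, 1973: Mon
Tuesdays: 1946, 1957, 1963, 1968.

4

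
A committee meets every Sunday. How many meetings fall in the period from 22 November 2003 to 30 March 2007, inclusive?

22 November 2003 is a Saturday.
That's 1225 days from start to end, counting both.
1225 = 7 × 175, so the span is exactly 175 full weeks.
Each full week contributes one Sunday: 175 so far.
Total: 175.

175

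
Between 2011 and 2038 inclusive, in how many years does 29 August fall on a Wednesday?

Day of week of August 29 in each year:
2011: Mon, 2012: Wed ✓, 2013: Thu, 2014: Fri, 2015: Sat, 2016: Mon, 2017: Tue, 2018: Wed ✓, 2019: Thu, 2020: Sat, 2021: Sun, 2022: Mon, 2023: Tue, 2024: Thu, 2025: Fri, 2026: Sat, 2027: Sun, 2028: Tue, 2029: Wed ✓, 2030: Thu, 2031: Fri, 2032: Sun, 2033: Mon, 2034: Tue, 2035: Wed ✓, 2036: Fri, 2037: Sat, 2038: Sun
Wednesdays: 2012, 2018, 2029, 2035.

4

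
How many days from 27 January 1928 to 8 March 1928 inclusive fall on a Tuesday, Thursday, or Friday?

27 January 1928 is a Friday.
That's 42 days from start to end, counting both.
42 = 7 × 6, so the span is exactly 6 full weeks.
Each full week contributes 3 days from the set (Tue, Thu, Fri): 6 × 3 = 18.

18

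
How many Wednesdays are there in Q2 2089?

1 April 2089 is a Friday.
That's 91 days from start to end, counting both.
91 = 7 × 13, so the span is exactly 13 full weeks.
Each full week contributes one Wednesday: 13 so far.
Total: 13.

13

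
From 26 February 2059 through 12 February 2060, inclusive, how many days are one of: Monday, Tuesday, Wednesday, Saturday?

26 February 2059 is a Wednesday.
From 26 February 2059 to 12 February 2060 is 352 days inclusive.
352 = 7 × 50 + 2, so there are 50 full weeks plus 2 extra days.
Each full week contributes 4 days from the set (Mon, Tue, Wed, Sat): 50 × 4 = 200.
The 2 extra days are Wed, Thu — 1 of them qualifies.
Total: 200 + 1 = 201.

201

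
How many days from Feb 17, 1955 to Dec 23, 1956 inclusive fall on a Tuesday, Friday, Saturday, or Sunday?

Feb 17, 1955 is a Thursday.
The range spans 676 days (inclusive of both endpoints).
676 = 7 × 96 + 4, so there are 96 full weeks plus 4 extra days.
Each full week contributes 4 days from the set (Tue, Fri, Sat, Sun): 96 × 4 = 384.
The 4 extra days are Thursday, Friday, Saturday, Sunday — 3 of them qualify.
Total: 384 + 3 = 387.

387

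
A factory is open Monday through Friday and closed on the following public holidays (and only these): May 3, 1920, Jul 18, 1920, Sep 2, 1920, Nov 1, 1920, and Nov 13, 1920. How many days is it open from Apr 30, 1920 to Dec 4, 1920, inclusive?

Apr 30, 1920 is a Friday.
The range spans 219 days (inclusive of both endpoints).
219 = 7 × 31 + 2, so there are 31 full weeks plus 2 extra days.
Each full week contributes 5 weekdays (Mon–Fri): 31 × 5 = 155.
The 2 extra days are Fri, Sat — 1 of them qualifies.
Total: 155 + 1 = 156.
Holidays: May 3, 1920 (Mon); Jul 18, 1920 (Sun); Sep 2, 1920 (Thu); Nov 1, 1920 (Mon); Nov 13, 1920 (Sat).
3 of the 5 holidays fall on weekdays; the rest are weekends and were already excluded.
Business days: 156 − 3 = 153.

153 working days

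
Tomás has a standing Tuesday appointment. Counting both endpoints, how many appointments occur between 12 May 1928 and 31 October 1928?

12 May 1928 is a Saturday.
The range spans 173 days (inclusive of both endpoints).
173 = 7 × 24 + 5, so there are 24 full weeks plus 5 extra days.
Each full week contributes one Tuesday: 24 so far.
The 5 extra days are Saturday, Sunday, Monday, Tuesday, Wednesday — 1 of them qualifies.
Total: 24 + 1 = 25.

25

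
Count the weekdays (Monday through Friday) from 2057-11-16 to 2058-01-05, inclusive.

2057-11-16 is a Friday.
From 2057-11-16 to 2058-01-05 is 51 days inclusive.
51 = 7 × 7 + 2, so there are 7 full weeks plus 2 extra days.
Each full week contributes 5 weekdays (Mon–Fri): 7 × 5 = 35.
The 2 extra days are Fri, Sat — 1 of them qualifies.
Total: 35 + 1 = 36.

36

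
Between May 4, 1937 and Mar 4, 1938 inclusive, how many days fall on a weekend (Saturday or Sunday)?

May 4, 1937 is a Tuesday.
From May 4, 1937 to Mar 4, 1938 is 305 days inclusive.
305 = 7 × 43 + 4, so there are 43 full weeks plus 4 extra days.
Each full week contributes 2 weekend days (Sat, Sun): 43 × 2 = 86.
The 4 extra days are Tuesday, Wednesday, Thursday, Friday — none qualify.
Total: 86 + 0 = 86.

86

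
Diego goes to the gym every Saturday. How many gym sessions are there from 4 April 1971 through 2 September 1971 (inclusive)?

21

4 April 1971 is a Sunday.
From 4 April 1971 to 2 September 1971 is 152 days inclusive.
152 = 7 × 21 + 5, so there are 21 full weeks plus 5 extra days.
Each full week contributes one Saturday: 21 so far.
The 5 extra days are Sun, Mon, Tue, Wed, Thu — none qualify.
Total: 21 + 0 = 21.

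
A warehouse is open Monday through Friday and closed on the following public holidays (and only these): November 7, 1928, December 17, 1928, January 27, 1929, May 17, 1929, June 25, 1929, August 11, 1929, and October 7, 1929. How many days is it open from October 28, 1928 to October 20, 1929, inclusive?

250

October 28, 1928 is a Sunday.
The range spans 358 days (inclusive of both endpoints).
358 = 7 × 51 + 1, so there are 51 full weeks plus 1 extra day.
Each full week contributes 5 weekdays (Mon–Fri): 51 × 5 = 255.
The 1 extra day is Sunday — none qualify.
Total: 255 + 0 = 255.
Holidays: November 7, 1928 (Wed); December 17, 1928 (Mon); January 27, 1929 (Sun); May 17, 1929 (Fri); June 25, 1929 (Tue); August 11, 1929 (Sun); October 7, 1929 (Mon).
5 of the 7 holidays fall on weekdays; the rest are weekends and were already excluded.
Business days: 255 − 5 = 250.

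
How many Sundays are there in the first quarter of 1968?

13

1968-01-01 is a Monday.
From 1968-01-01 to 1968-03-31 is 91 days inclusive.
91 = 7 × 13, so the span is exactly 13 full weeks.
Each full week contributes one Sunday: 13 so far.
Total: 13.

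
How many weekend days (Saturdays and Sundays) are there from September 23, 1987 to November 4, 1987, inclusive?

September 23, 1987 is a Wednesday.
From September 23, 1987 to November 4, 1987 is 43 days inclusive.
43 = 7 × 6 + 1, so there are 6 full weeks plus 1 extra day.
Each full week contributes 2 weekend days (Sat, Sun): 6 × 2 = 12.
The 1 extra day is Wed — none qualify.
Total: 12 + 0 = 12.

12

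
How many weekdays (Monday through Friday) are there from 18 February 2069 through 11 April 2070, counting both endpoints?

300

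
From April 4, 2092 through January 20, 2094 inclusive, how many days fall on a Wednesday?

April 4, 2092 is a Friday.
That's 657 days from start to end, counting both.
657 = 7 × 93 + 6, so there are 93 full weeks plus 6 extra days.
Each full week contributes one Wednesday: 93 so far.
The 6 extra days are Fri, Sat, Sun, Mon, Tue, Wed — 1 of them qualifies.
Total: 93 + 1 = 94.

94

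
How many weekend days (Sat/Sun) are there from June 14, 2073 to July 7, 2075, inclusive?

216

June 14, 2073 is a Wednesday.
The range spans 754 days (inclusive of both endpoints).
754 = 7 × 107 + 5, so there are 107 full weeks plus 5 extra days.
Each full week contributes 2 weekend days (Sat, Sun): 107 × 2 = 214.
The 5 extra days are Wed, Thu, Fri, Sat, Sun — 2 of them qualify.
Total: 214 + 2 = 216.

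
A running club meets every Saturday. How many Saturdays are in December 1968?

December 1, 1968 is a Sunday.
From December 1, 1968 to December 31, 1968 is 31 days inclusive.
31 = 7 × 4 + 3, so there are 4 full weeks plus 3 extra days.
Each full week contributes one Saturday: 4 so far.
The 3 extra days are Sun, Mon, Tue — none qualify.
Total: 4 + 0 = 4.

4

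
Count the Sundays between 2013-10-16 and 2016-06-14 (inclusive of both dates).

2013-10-16 is a Wednesday.
The range spans 973 days (inclusive of both endpoints).
973 = 7 × 139, so the span is exactly 139 full weeks.
Each full week contributes one Sunday: 139 so far.
Total: 139.

139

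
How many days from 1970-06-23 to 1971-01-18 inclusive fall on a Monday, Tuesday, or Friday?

90

1970-06-23 is a Tuesday.
That's 210 days from start to end, counting both.
210 = 7 × 30, so the span is exactly 30 full weeks.
Each full week contributes 3 days from the set (Mon, Tue, Fri): 30 × 3 = 90.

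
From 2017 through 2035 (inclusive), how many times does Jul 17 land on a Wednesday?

3

Day of week of July 17 in each year:
2017: Mon, 2018: Tue, 2019: Wed ✓, 2020: Fri, 2021: Sat, 2022: Sun, 2023: Mon, 2024: Wed ✓, 2025: Thu, 2026: Fri, 2027: Sat, 2028: Mon, 2029: Tue, 2030: Wed ✓, 2031: Thu, 2032: Sat, 2033: Sun, 2034: Mon, 2035: Tue
Wednesdays: 2019, 2024, 2030.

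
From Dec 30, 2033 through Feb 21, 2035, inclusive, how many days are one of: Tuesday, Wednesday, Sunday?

180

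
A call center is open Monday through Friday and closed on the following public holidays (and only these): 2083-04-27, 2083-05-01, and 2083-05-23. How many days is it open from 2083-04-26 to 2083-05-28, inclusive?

2083-04-26 is a Monday.
That's 33 days from start to end, counting both.
33 = 7 × 4 + 5, so there are 4 full weeks plus 5 extra days.
Each full week contributes 5 weekdays (Mon–Fri): 4 × 5 = 20.
The 5 extra days are Monday, Tuesday, Wednesday, Thursday, Friday — 5 of them qualify.
Total: 20 + 5 = 25.
Holidays: 2083-04-27 (Tue); 2083-05-01 (Sat); 2083-05-23 (Sun).
1 of the 3 holidays fall on weekdays; the rest are weekends and were already excluded.
Business days: 25 − 1 = 24.

24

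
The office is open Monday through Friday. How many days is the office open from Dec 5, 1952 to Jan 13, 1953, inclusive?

Dec 5, 1952 is a Friday.
From Dec 5, 1952 to Jan 13, 1953 is 40 days inclusive.
40 = 7 × 5 + 5, so there are 5 full weeks plus 5 extra days.
Each full week contributes 5 weekdays (Mon–Fri): 5 × 5 = 25.
The 5 extra days are Friday, Saturday, Sunday, Monday, Tuesday — 3 of them qualify.
Total: 25 + 3 = 28.

28 weekdays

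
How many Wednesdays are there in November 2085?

4

1 November 2085 is a Thursday.
From 1 November 2085 to 30 November 2085 is 30 days inclusive.
30 = 7 × 4 + 2, so there are 4 full weeks plus 2 extra days.
Each full week contributes one Wednesday: 4 so far.
The 2 extra days are Thursday, Friday — none qualify.
Total: 4 + 0 = 4.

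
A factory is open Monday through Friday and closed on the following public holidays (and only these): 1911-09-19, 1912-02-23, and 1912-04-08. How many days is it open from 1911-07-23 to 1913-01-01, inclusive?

375 business days

1911-07-23 is a Sunday.
The range spans 529 days (inclusive of both endpoints).
529 = 7 × 75 + 4, so there are 75 full weeks plus 4 extra days.
Each full week contributes 5 weekdays (Mon–Fri): 75 × 5 = 375.
The 4 extra days are Sun, Mon, Tue, Wed — 3 of them qualify.
Total: 375 + 3 = 378.
Holidays: 1911-09-19 (Tue); 1912-02-23 (Fri); 1912-04-08 (Mon).
All 3 holidays fall on weekdays, so subtract 3.
Business days: 378 − 3 = 375.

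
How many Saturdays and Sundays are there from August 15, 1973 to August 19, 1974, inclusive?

106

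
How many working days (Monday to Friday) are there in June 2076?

22 weekdays

Jun 1, 2076 is a Monday.
From Jun 1, 2076 to Jun 30, 2076 is 30 days inclusive.
30 = 7 × 4 + 2, so there are 4 full weeks plus 2 extra days.
Each full week contributes 5 weekdays (Mon–Fri): 4 × 5 = 20.
The 2 extra days are Monday, Tuesday — 2 of them qualify.
Total: 20 + 2 = 22.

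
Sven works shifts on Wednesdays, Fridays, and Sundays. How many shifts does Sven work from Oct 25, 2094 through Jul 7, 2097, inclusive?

423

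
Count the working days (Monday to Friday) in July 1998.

July 1, 1998 is a Wednesday.
That's 31 days from start to end, counting both.
31 = 7 × 4 + 3, so there are 4 full weeks plus 3 extra days.
Each full week contributes 5 weekdays (Mon–Fri): 4 × 5 = 20.
The 3 extra days are Wednesday, Thursday, Friday — 3 of them qualify.
Total: 20 + 3 = 23.

23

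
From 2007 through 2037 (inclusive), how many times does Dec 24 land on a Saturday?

Day of week of December 24 in each year:
2007: Mon, 2008: Wed, 2009: Thu, 2010: Fri, 2011: Sat ✓, 2012: Mon, 2013: Tue, 2014: Wed, 2015: Thu, 2016: Sat ✓, 2017: Sun, 2018: Mon, 2019: Tue, 2020: Thu, 2021: Fri, 2022: Sat ✓, 2023: Sun, 2024: Tue, 2025: Wed, 2026: Thu, 2027: Fri, 2028: Sun, 2029: Mon, 2030: Tue, 2031: Wed, 2032: Fri, 2033: Sat ✓, 2034: Sun, 2035: Mon, 2036: Wed, 2037: Thu
Saturdays: 2011, 2016, 2022, 2033.

4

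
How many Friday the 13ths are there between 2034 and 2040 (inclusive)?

Friday-the-13ths by year:
2034: Jan, Oct
2035: Apr, Jul
2036: Jun
2037: Feb, Mar, Nov
2038: Aug
2039: May
2040: Jan, Apr, Jul

13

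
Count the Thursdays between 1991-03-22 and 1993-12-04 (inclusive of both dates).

141

1991-03-22 is a Friday.
From 1991-03-22 to 1993-12-04 is 989 days inclusive.
989 = 7 × 141 + 2, so there are 141 full weeks plus 2 extra days.
Each full week contributes one Thursday: 141 so far.
The 2 extra days are Friday, Saturday — none qualify.
Total: 141 + 0 = 141.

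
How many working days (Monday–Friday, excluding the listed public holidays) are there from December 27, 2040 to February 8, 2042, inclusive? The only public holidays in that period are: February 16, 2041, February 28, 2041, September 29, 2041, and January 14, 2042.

290

December 27, 2040 is a Thursday.
The range spans 409 days (inclusive of both endpoints).
409 = 7 × 58 + 3, so there are 58 full weeks plus 3 extra days.
Each full week contributes 5 weekdays (Mon–Fri): 58 × 5 = 290.
The 3 extra days are Thursday, Friday, Saturday — 2 of them qualify.
Total: 290 + 2 = 292.
Holidays: February 16, 2041 (Sat); February 28, 2041 (Thu); September 29, 2041 (Sun); January 14, 2042 (Tue).
2 of the 4 holidays fall on weekdays; the rest are weekends and were already excluded.
Business days: 292 − 2 = 290.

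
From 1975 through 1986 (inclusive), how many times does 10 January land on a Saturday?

2

Day of week of January 10 in each year:
1975: Fri, 1976: Sat ✓, 1977: Mon, 1978: Tue, 1979: Wed, 1980: Thu, 1981: Sat ✓, 1982: Sun, 1983: Mon, 1984: Tue, 1985: Thu, 1986: Fri
Saturdays: 1976, 1981.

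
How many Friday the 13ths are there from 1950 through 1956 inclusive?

Friday-the-13ths by year:
1950: Jan, Oct
1951: Apr, Jul
1952: Jun
1953: Feb, Mar, Nov
1954: Aug
1955: May
1956: Jan, Apr, Jul

13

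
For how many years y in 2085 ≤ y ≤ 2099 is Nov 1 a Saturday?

3

Day of week of November 1 in each year:
2085: Thu, 2086: Fri, 2087: Sat ✓, 2088: Mon, 2089: Tue, 2090: Wed, 2091: Thu, 2092: Sat ✓, 2093: Sun, 2094: Mon, 2095: Tue, 2096: Thu, 2097: Fri, 2098: Sat ✓, 2099: Sun
Saturdays: 2087, 2092, 2098.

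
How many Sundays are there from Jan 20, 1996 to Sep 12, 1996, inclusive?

34

Jan 20, 1996 is a Saturday.
From Jan 20, 1996 to Sep 12, 1996 is 237 days inclusive.
237 = 7 × 33 + 6, so there are 33 full weeks plus 6 extra days.
Each full week contributes one Sunday: 33 so far.
The 6 extra days are Saturday, Sunday, Monday, Tuesday, Wednesday, Thursday — 1 of them qualifies.
Total: 33 + 1 = 34.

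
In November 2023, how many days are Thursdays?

5

2023-11-01 is a Wednesday.
From 2023-11-01 to 2023-11-30 is 30 days inclusive.
30 = 7 × 4 + 2, so there are 4 full weeks plus 2 extra days.
Each full week contributes one Thursday: 4 so far.
The 2 extra days are Wednesday, Thursday — 1 of them qualifies.
Total: 4 + 1 = 5.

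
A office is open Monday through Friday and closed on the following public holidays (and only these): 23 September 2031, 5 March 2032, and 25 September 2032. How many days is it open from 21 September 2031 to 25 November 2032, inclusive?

21 September 2031 is a Sunday.
From 21 September 2031 to 25 November 2032 is 432 days inclusive.
432 = 7 × 61 + 5, so there are 61 full weeks plus 5 extra days.
Each full week contributes 5 weekdays (Mon–Fri): 61 × 5 = 305.
The 5 extra days are Sunday, Monday, Tuesday, Wednesday, Thursday — 4 of them qualify.
Total: 305 + 4 = 309.
Holidays: 23 September 2031 (Tue); 5 March 2032 (Fri); 25 September 2032 (Sat).
2 of the 3 holidays fall on weekdays; the rest are weekends and were already excluded.
Business days: 309 − 2 = 307.

307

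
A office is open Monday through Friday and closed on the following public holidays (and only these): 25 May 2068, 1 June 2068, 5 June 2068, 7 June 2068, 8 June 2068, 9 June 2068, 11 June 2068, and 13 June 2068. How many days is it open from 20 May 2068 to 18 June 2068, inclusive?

20 May 2068 is a Sunday.
From 20 May 2068 to 18 June 2068 is 30 days inclusive.
30 = 7 × 4 + 2, so there are 4 full weeks plus 2 extra days.
Each full week contributes 5 weekdays (Mon–Fri): 4 × 5 = 20.
The 2 extra days are Sunday, Monday — 1 of them qualifies.
Total: 20 + 1 = 21.
Holidays: 25 May 2068 (Fri); 1 June 2068 (Fri); 5 June 2068 (Tue); 7 June 2068 (Thu); 8 June 2068 (Fri); 9 June 2068 (Sat); 11 June 2068 (Mon); 13 June 2068 (Wed).
7 of the 8 holidays fall on weekdays; the rest are weekends and were already excluded.
Business days: 21 − 7 = 14.

14 working days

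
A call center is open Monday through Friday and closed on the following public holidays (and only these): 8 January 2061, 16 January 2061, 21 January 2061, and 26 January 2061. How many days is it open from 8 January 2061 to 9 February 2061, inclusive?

21

8 January 2061 is a Saturday.
That's 33 days from start to end, counting both.
33 = 7 × 4 + 5, so there are 4 full weeks plus 5 extra days.
Each full week contributes 5 weekdays (Mon–Fri): 4 × 5 = 20.
The 5 extra days are Sat, Sun, Mon, Tue, Wed — 3 of them qualify.
Total: 20 + 3 = 23.
Holidays: 8 January 2061 (Sat); 16 January 2061 (Sun); 21 January 2061 (Fri); 26 January 2061 (Wed).
2 of the 4 holidays fall on weekdays; the rest are weekends and were already excluded.
Business days: 23 − 2 = 21.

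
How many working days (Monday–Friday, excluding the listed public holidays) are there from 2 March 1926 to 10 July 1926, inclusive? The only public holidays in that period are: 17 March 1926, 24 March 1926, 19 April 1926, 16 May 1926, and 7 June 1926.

90

2 March 1926 is a Tuesday.
From 2 March 1926 to 10 July 1926 is 131 days inclusive.
131 = 7 × 18 + 5, so there are 18 full weeks plus 5 extra days.
Each full week contributes 5 weekdays (Mon–Fri): 18 × 5 = 90.
The 5 extra days are Tue, Wed, Thu, Fri, Sat — 4 of them qualify.
Total: 90 + 4 = 94.
Holidays: 17 March 1926 (Wed); 24 March 1926 (Wed); 19 April 1926 (Mon); 16 May 1926 (Sun); 7 June 1926 (Mon).
4 of the 5 holidays fall on weekdays; the rest are weekends and were already excluded.
Business days: 94 − 4 = 90.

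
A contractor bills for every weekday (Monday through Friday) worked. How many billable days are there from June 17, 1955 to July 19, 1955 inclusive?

June 17, 1955 is a Friday.
From June 17, 1955 to July 19, 1955 is 33 days inclusive.
33 = 7 × 4 + 5, so there are 4 full weeks plus 5 extra days.
Each full week contributes 5 weekdays (Mon–Fri): 4 × 5 = 20.
The 5 extra days are Friday, Saturday, Sunday, Monday, Tuesday — 3 of them qualify.
Total: 20 + 3 = 23.

23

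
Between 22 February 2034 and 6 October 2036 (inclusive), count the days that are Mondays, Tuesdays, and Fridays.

22 February 2034 is a Wednesday.
That's 958 days from start to end, counting both.
958 = 7 × 136 + 6, so there are 136 full weeks plus 6 extra days.
Each full week contributes 3 days from the set (Mon, Tue, Fri): 136 × 3 = 408.
The 6 extra days are Wed, Thu, Fri, Sat, Sun, Mon — 2 of them qualify.
Total: 408 + 2 = 410.

410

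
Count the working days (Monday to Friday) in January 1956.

22 weekdays

January 1, 1956 is a Sunday.
That's 31 days from start to end, counting both.
31 = 7 × 4 + 3, so there are 4 full weeks plus 3 extra days.
Each full week contributes 5 weekdays (Mon–Fri): 4 × 5 = 20.
The 3 extra days are Sun, Mon, Tue — 2 of them qualify.
Total: 20 + 2 = 22.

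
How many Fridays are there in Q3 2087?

July 1, 2087 is a Tuesday.
From July 1, 2087 to September 30, 2087 is 92 days inclusive.
92 = 7 × 13 + 1, so there are 13 full weeks plus 1 extra day.
Each full week contributes one Friday: 13 so far.
The 1 extra day is Tuesday — none qualify.
Total: 13 + 0 = 13.

13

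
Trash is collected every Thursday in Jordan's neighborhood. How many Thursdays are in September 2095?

5

1 September 2095 is a Thursday.
From 1 September 2095 to 30 September 2095 is 30 days inclusive.
30 = 7 × 4 + 2, so there are 4 full weeks plus 2 extra days.
Each full week contributes one Thursday: 4 so far.
The 2 extra days are Thu, Fri — 1 of them qualifies.
Total: 4 + 1 = 5.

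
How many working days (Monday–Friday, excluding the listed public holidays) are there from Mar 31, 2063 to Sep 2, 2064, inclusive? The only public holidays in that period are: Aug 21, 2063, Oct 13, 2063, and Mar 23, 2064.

371 working days

Mar 31, 2063 is a Saturday.
From Mar 31, 2063 to Sep 2, 2064 is 522 days inclusive.
522 = 7 × 74 + 4, so there are 74 full weeks plus 4 extra days.
Each full week contributes 5 weekdays (Mon–Fri): 74 × 5 = 370.
The 4 extra days are Saturday, Sunday, Monday, Tuesday — 2 of them qualify.
Total: 370 + 2 = 372.
Holidays: Aug 21, 2063 (Tue); Oct 13, 2063 (Sat); Mar 23, 2064 (Sun).
1 of the 3 holidays fall on weekdays; the rest are weekends and were already excluded.
Business days: 372 − 1 = 371.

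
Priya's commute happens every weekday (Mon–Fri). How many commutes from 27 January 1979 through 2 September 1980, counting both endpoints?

417 weekdays

27 January 1979 is a Saturday.
That's 585 days from start to end, counting both.
585 = 7 × 83 + 4, so there are 83 full weeks plus 4 extra days.
Each full week contributes 5 weekdays (Mon–Fri): 83 × 5 = 415.
The 4 extra days are Sat, Sun, Mon, Tue — 2 of them qualify.
Total: 415 + 2 = 417.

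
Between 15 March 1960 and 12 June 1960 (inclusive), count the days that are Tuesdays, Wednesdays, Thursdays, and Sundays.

52

15 March 1960 is a Tuesday.
The range spans 90 days (inclusive of both endpoints).
90 = 7 × 12 + 6, so there are 12 full weeks plus 6 extra days.
Each full week contributes 4 days from the set (Tue, Wed, Thu, Sun): 12 × 4 = 48.
The 6 extra days are Tuesday, Wednesday, Thursday, Friday, Saturday, Sunday — 4 of them qualify.
Total: 48 + 4 = 52.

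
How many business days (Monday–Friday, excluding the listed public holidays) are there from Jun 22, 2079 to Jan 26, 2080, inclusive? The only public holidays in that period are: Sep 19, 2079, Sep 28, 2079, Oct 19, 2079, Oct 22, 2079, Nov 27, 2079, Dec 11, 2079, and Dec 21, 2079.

151 business days

Jun 22, 2079 is a Thursday.
From Jun 22, 2079 to Jan 26, 2080 is 219 days inclusive.
219 = 7 × 31 + 2, so there are 31 full weeks plus 2 extra days.
Each full week contributes 5 weekdays (Mon–Fri): 31 × 5 = 155.
The 2 extra days are Thu, Fri — 2 of them qualify.
Total: 155 + 2 = 157.
Holidays: Sep 19, 2079 (Tue); Sep 28, 2079 (Thu); Oct 19, 2079 (Thu); Oct 22, 2079 (Sun); Nov 27, 2079 (Mon); Dec 11, 2079 (Mon); Dec 21, 2079 (Thu).
6 of the 7 holidays fall on weekdays; the rest are weekends and were already excluded.
Business days: 157 − 6 = 151.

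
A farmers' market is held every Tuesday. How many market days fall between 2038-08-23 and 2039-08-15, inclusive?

51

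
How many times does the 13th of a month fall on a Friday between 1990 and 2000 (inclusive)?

18

Friday-the-13ths by year:
1990: Apr, Jul
1991: Sep, Dec
1992: Mar, Nov
1993: Aug
1994: May
1995: Jan, Oct
1996: Sep, Dec
1997: Jun
1998: Feb, Mar, Nov
1999: Aug
2000: Oct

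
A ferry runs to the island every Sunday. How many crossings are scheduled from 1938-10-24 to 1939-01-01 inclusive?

1938-10-24 is a Monday.
The range spans 70 days (inclusive of both endpoints).
70 = 7 × 10, so the span is exactly 10 full weeks.
Each full week contributes one Sunday: 10 so far.

10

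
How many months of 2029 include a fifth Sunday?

A month has five Sundays exactly when Sunday falls within its first (length − 28) days.
Jan: 31 days, starts Mon → 5 of Mon, Tue, Wed
Feb: 28 days, starts Thu → 5 of (none)
Mar: 31 days, starts Thu → 5 of Thu, Fri, Sat
Apr: 30 days, starts Sun → 5 of Sun, Mon ✓
May: 31 days, starts Tue → 5 of Tue, Wed, Thu
Jun: 30 days, starts Fri → 5 of Fri, Sat
Jul: 31 days, starts Sun → 5 of Sun, Mon, Tue ✓
Aug: 31 days, starts Wed → 5 of Wed, Thu, Fri
Sep: 30 days, starts Sat → 5 of Sat, Sun ✓
Oct: 31 days, starts Mon → 5 of Mon, Tue, Wed
Nov: 30 days, starts Thu → 5 of Thu, Fri
Dec: 31 days, starts Sat → 5 of Sat, Sun, Mon ✓
Months with five Sundays: Apr, Jul, Sep, Dec.

4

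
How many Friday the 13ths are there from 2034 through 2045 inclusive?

Friday-the-13ths by year:
2034: Jan, Oct
2035: Apr, Jul
2036: Jun
2037: Feb, Mar, Nov
2038: Aug
2039: May
2040: Jan, Apr, Jul
2041: Sep, Dec
2042: Jun
2043: Feb, Mar, Nov
2044: May
2045: Jan, Oct

22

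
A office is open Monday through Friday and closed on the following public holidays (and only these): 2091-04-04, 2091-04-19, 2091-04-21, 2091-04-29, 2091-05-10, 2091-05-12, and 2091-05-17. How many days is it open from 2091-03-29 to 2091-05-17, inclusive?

32 working days

2091-03-29 is a Thursday.
The range spans 50 days (inclusive of both endpoints).
50 = 7 × 7 + 1, so there are 7 full weeks plus 1 extra day.
Each full week contributes 5 weekdays (Mon–Fri): 7 × 5 = 35.
The 1 extra day is Thu — 1 of them qualifies.
Total: 35 + 1 = 36.
Holidays: 2091-04-04 (Wed); 2091-04-19 (Thu); 2091-04-21 (Sat); 2091-04-29 (Sun); 2091-05-10 (Thu); 2091-05-12 (Sat); 2091-05-17 (Thu).
4 of the 7 holidays fall on weekdays; the rest are weekends and were already excluded.
Business days: 36 − 4 = 32.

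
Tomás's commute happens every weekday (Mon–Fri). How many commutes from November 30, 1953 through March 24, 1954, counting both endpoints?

83

November 30, 1953 is a Monday.
From November 30, 1953 to March 24, 1954 is 115 days inclusive.
115 = 7 × 16 + 3, so there are 16 full weeks plus 3 extra days.
Each full week contributes 5 weekdays (Mon–Fri): 16 × 5 = 80.
The 3 extra days are Mon, Tue, Wed — 3 of them qualify.
Total: 80 + 3 = 83.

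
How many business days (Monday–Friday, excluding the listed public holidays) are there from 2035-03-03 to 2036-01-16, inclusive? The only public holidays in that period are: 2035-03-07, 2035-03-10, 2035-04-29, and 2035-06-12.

226

2035-03-03 is a Saturday.
From 2035-03-03 to 2036-01-16 is 320 days inclusive.
320 = 7 × 45 + 5, so there are 45 full weeks plus 5 extra days.
Each full week contributes 5 weekdays (Mon–Fri): 45 × 5 = 225.
The 5 extra days are Sat, Sun, Mon, Tue, Wed — 3 of them qualify.
Total: 225 + 3 = 228.
Holidays: 2035-03-07 (Wed); 2035-03-10 (Sat); 2035-04-29 (Sun); 2035-06-12 (Tue).
2 of the 4 holidays fall on weekdays; the rest are weekends and were already excluded.
Business days: 228 − 2 = 226.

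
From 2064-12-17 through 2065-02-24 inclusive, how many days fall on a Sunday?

2064-12-17 is a Wednesday.
That's 70 days from start to end, counting both.
70 = 7 × 10, so the span is exactly 10 full weeks.
Each full week contributes one Sunday: 10 so far.
Total: 10.

10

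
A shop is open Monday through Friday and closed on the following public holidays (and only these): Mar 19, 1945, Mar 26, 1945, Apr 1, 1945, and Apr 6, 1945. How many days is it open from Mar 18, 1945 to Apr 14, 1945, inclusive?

Mar 18, 1945 is a Sunday.
From Mar 18, 1945 to Apr 14, 1945 is 28 days inclusive.
28 = 7 × 4, so the span is exactly 4 full weeks.
Each full week contributes 5 weekdays (Mon–Fri): 4 × 5 = 20.
Total: 20.
Holidays: Mar 19, 1945 (Mon); Mar 26, 1945 (Mon); Apr 1, 1945 (Sun); Apr 6, 1945 (Fri).
3 of the 4 holidays fall on weekdays; the rest are weekends and were already excluded.
Business days: 20 − 3 = 17.

17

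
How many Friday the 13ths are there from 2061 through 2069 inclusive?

Friday-the-13ths by year:
2061: May
2062: Jan, Oct
2063: Apr, Jul
2064: Jun
2065: Feb, Mar, Nov
2066: Aug
2067: May
2068: Jan, Apr, Jul
2069: Sep, Dec

16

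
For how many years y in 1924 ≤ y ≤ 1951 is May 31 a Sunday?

Day of week of May 31 in each year:
1924: Sat, 1925: Sun ✓, 1926: Mon, 1927: Tue, 1928: Thu, 1929: Fri, 1930: Sat, 1931: Sun ✓, 1932: Tue, 1933: Wed, 1934: Thu, 1935: Fri, 1936: Sun ✓, 1937: Mon, 1938: Tue, 1939: Wed, 1940: Fri, 1941: Sat, 1942: Sun ✓, 1943: Mon, 1944: Wed, 1945: Thu, 1946: Fri, 1947: Sat, 1948: Mon, 1949: Tue, 1950: Wed, 1951: Thu
Sundays: 1925, 1931, 1936, 1942.

4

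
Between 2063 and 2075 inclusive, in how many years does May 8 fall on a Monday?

1

Day of week of May 8 in each year:
2063: Tue, 2064: Thu, 2065: Fri, 2066: Sat, 2067: Sun, 2068: Tue, 2069: Wed, 2070: Thu, 2071: Fri, 2072: Sun, 2073: Mon ✓, 2074: Tue, 2075: Wed
Mondays: 2073.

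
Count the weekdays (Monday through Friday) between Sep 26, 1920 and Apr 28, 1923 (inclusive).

675

Sep 26, 1920 is a Sunday.
The range spans 945 days (inclusive of both endpoints).
945 = 7 × 135, so the span is exactly 135 full weeks.
Each full week contributes 5 weekdays (Mon–Fri): 135 × 5 = 675.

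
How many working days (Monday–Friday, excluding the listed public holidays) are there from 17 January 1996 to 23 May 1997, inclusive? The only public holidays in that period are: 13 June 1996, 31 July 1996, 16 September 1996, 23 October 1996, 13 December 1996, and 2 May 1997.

347

17 January 1996 is a Wednesday.
From 17 January 1996 to 23 May 1997 is 493 days inclusive.
493 = 7 × 70 + 3, so there are 70 full weeks plus 3 extra days.
Each full week contributes 5 weekdays (Mon–Fri): 70 × 5 = 350.
The 3 extra days are Wednesday, Thursday, Friday — 3 of them qualify.
Total: 350 + 3 = 353.
Holidays: 13 June 1996 (Thu); 31 July 1996 (Wed); 16 September 1996 (Mon); 23 October 1996 (Wed); 13 December 1996 (Fri); 2 May 1997 (Fri).
All 6 holidays fall on weekdays, so subtract 6.
Business days: 353 − 6 = 347.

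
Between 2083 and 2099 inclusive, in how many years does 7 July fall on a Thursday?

Day of week of July 7 in each year:
2083: Wed, 2084: Fri, 2085: Sat, 2086: Sun, 2087: Mon, 2088: Wed, 2089: Thu ✓, 2090: Fri, 2091: Sat, 2092: Mon, 2093: Tue, 2094: Wed, 2095: Thu ✓, 2096: Sat, 2097: Sun, 2098: Mon, 2099: Tue
Thursdays: 2089, 2095.

2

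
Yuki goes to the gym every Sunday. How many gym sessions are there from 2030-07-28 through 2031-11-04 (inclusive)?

67

2030-07-28 is a Sunday.
That's 465 days from start to end, counting both.
465 = 7 × 66 + 3, so there are 66 full weeks plus 3 extra days.
Each full week contributes one Sunday: 66 so far.
The 3 extra days are Sunday, Monday, Tuesday — 1 of them qualifies.
Total: 66 + 1 = 67.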